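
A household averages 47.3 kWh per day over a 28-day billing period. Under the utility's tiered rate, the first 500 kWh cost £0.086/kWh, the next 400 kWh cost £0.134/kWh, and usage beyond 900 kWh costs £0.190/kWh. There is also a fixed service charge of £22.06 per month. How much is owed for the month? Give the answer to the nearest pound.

Usage = 47.3 kWh/day × 28 days = 1324.4 kWh
First 500 kWh × £0.086 = £43.00
Next 400 kWh × £0.134 = £53.60
Remaining 424.4 kWh × £0.190 = £80.64
Energy charge = £177.24; + service £22.06 = £199.30 ≈ £199

£199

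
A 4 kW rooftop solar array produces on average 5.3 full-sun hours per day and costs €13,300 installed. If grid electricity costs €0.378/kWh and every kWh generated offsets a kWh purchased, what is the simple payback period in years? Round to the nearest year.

Daily generation = 4 kW × 5.3 h = 21.2 kWh
Annual generation = 21.2 × 365 = 7738 kWh
Annual savings = 7738 × €0.378 = €2,924.96
Payback = €13,300 / €2,924.96 = 4.55 years

5 years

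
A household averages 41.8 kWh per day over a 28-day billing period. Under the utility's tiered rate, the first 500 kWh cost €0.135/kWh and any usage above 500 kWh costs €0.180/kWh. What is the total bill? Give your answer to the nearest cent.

€188.17

Usage = 41.8 kWh/day × 28 days = 1170.4 kWh
First 500 kWh × €0.135 = €67.50
Remaining 670.4 kWh × €0.180 = €120.67
Total = €188.17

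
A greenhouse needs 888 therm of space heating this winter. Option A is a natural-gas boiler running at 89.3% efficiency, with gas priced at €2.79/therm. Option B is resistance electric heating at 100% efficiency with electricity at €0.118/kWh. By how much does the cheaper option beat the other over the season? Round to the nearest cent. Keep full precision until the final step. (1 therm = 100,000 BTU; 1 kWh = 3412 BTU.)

€296.66

Heat load = 888 therm × 100,000 = 88,800,000 BTU
Gas: input = 88,800,000 / 0.893 = 99,440,090 BTU = 994.4 therm → 994.4 × €2.79 = €2,774.38
Electric: 88,800,000 BTU / 3412 = 26,030 kWh → × €0.118 = €3,071.04
Difference = |€2,774.38 − €3,071.04| = €296.66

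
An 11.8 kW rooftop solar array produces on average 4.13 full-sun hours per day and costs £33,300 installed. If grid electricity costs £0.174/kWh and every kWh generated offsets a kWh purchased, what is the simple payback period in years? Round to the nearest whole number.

Daily generation = 11.8 kW × 4.13 h = 48.73 kWh
Annual generation = 48.73 × 365 = 17788 kWh
Annual savings = 17788 × £0.174 = £3,095.10
Payback = £33,300 / £3,095.10 = 10.8 years

11 years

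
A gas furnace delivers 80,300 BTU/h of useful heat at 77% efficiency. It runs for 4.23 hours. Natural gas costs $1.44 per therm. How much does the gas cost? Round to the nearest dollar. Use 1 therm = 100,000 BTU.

$6

Heat delivered = 80,300 BTU/h × 4.23 h = 339,669 BTU
Gas input = 339,669 / 0.77 = 441,129 BTU
= 441,129 / 100,000 = 4.411 therm
Cost = 4.411 × $1.44/therm = $6.35 ≈ $6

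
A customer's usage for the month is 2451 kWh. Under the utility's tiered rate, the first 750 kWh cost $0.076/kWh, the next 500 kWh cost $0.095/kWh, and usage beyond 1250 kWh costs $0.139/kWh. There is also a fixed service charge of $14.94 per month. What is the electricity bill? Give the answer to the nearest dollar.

First 750 kWh × $0.076 = $57.00
Next 500 kWh × $0.095 = $47.50
Remaining 1201 kWh × $0.139 = $166.94
Energy charge = $271.44; + service $14.94 = $286.38 ≈ $286

$286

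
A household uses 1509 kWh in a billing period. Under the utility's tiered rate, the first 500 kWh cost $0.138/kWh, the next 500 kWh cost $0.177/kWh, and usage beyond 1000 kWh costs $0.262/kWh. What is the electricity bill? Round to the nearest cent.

First 500 kWh × $0.138 = $69.00
Next 500 kWh × $0.177 = $88.50
Remaining 509 kWh × $0.262 = $133.36
Total = $290.86

$290.86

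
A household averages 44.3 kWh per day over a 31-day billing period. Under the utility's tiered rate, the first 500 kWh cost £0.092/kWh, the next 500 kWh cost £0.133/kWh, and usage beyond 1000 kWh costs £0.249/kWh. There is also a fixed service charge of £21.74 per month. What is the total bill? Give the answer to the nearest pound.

£227

Usage = 44.3 kWh/day × 31 days = 1373.3 kWh
First 500 kWh × £0.092 = £46.00
Next 500 kWh × £0.133 = £66.50
Remaining 373.3 kWh × £0.249 = £92.95
Energy charge = £205.45; + service £21.74 = £227.19 ≈ £227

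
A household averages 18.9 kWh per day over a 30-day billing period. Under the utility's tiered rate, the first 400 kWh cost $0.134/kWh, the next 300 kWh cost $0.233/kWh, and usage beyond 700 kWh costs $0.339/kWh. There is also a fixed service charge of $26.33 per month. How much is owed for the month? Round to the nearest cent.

$118.84

Usage = 18.9 kWh/day × 30 days = 567 kWh
First 400 kWh × $0.134 = $53.60
Next 167 kWh × $0.233 = $38.91
Remaining tier: 0 kWh (not reached)
Energy charge = $92.51; + service $26.33 = $118.84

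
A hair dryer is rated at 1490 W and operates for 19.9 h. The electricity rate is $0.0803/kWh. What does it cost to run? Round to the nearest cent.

$2.38

Energy = 1490 W × 19.9 h = 29,651 Wh = 29.65 kWh
Cost = 29.65 kWh × $0.0803/kWh = $2.38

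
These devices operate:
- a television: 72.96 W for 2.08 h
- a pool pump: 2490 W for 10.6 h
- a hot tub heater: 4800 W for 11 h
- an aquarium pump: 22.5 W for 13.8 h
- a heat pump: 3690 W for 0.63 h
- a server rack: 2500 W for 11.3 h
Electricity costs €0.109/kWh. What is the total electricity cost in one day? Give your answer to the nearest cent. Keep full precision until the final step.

€12.02

television: 72.96 W × 2.08 h = 152 Wh = 0.1518 kWh
pool pump: 2490 W × 10.6 h = 26,394 Wh = 26.39 kWh
hot tub heater: 4800 W × 11 h = 52,800 Wh = 52.8 kWh
aquarium pump: 22.5 W × 13.8 h = 310 Wh = 0.3105 kWh
heat pump: 3690 W × 0.63 h = 2,325 Wh = 2.325 kWh
server rack: 2500 W × 11.3 h = 28,250 Wh = 28.25 kWh
Total energy = 0.1518 + 26.39 + 52.8 + 0.3105 + 2.325 + 28.25 = 110.2 kWh
Cost = 110.2 kWh × €0.109 = €12.02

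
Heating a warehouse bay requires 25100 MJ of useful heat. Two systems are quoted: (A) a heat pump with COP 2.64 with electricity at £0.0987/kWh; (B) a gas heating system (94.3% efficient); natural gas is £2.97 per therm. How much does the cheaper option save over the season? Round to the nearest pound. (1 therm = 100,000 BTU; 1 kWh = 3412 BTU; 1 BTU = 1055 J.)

Heat load = 25100 MJ = 25,100,000,000 J / 1055 = 23,791,469 BTU
Gas: input = 23,791,469 / 0.943 = 25,229,554 BTU = 252.3 therm → 252.3 × £2.97 = £749.32
Heat pump: 23,791,469 BTU / 3412 = 6,973 kWh heat; / 2.64 = 2,641 kWh in → × £0.0987 = £260.69
Difference = |£749.32 − £260.69| = £488.63 ≈ £489

£489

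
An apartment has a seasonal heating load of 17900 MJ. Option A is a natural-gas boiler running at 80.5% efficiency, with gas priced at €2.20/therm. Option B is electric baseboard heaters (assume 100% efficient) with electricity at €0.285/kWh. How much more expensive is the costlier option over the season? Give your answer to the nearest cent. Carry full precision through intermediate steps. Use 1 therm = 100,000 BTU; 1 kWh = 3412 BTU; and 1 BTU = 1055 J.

Heat load = 17900 MJ = 17,900,000,000 J / 1055 = 16,966,825 BTU
Gas: input = 16,966,825 / 0.805 = 21,076,801 BTU = 210.8 therm → 210.8 × €2.20 = €463.69
Electric: 16,966,825 BTU / 3412 = 4,973 kWh → × €0.285 = €1,417.22
Difference = |€463.69 − €1,417.22| = €953.53

€953.53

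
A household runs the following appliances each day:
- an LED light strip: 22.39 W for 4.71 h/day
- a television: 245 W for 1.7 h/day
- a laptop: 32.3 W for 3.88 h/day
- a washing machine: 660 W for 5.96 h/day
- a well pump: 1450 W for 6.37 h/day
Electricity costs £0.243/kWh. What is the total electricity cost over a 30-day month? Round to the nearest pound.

£101

LED light strip: 22.39 W × 4.71 h × 30 d = 3,164 Wh = 3.164 kWh
television: 245 W × 1.7 h × 30 d = 12,495 Wh = 12.49 kWh
laptop: 32.3 W × 3.88 h × 30 d = 3,760 Wh = 3.76 kWh
washing machine: 660 W × 5.96 h × 30 d = 118,008 Wh = 118 kWh
well pump: 1450 W × 6.37 h × 30 d = 277,095 Wh = 277.1 kWh
Total energy = 3.164 + 12.49 + 3.76 + 118 + 277.1 = 414.5 kWh
Cost = 414.5 kWh × £0.243 = £100.73 ≈ £101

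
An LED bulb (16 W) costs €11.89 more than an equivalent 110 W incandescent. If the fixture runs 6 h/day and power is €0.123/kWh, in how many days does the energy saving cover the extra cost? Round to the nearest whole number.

171 days

Power saved = 110 − 16 = 94 W
Daily energy saved = 94 W × 6 h = 564 Wh = 0.564 kWh
Daily savings = 0.564 × €0.123 = €0.0694
Payback = €11.89 / €0.0694 per day = 171.4 days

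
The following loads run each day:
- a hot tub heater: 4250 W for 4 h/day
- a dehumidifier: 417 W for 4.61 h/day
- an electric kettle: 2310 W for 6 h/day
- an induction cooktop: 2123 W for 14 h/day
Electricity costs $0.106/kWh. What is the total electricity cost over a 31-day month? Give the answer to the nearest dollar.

$205

hot tub heater: 4250 W × 4 h × 31 d = 527,000 Wh = 527 kWh
dehumidifier: 417 W × 4.61 h × 31 d = 59,593 Wh = 59.59 kWh
electric kettle: 2310 W × 6 h × 31 d = 429,660 Wh = 429.7 kWh
induction cooktop: 2123 W × 14 h × 31 d = 921,382 Wh = 921.4 kWh
Total energy = 527 + 59.59 + 429.7 + 921.4 = 1,938 kWh
Cost = 1,938 kWh × $0.106 = $205.39 ≈ $205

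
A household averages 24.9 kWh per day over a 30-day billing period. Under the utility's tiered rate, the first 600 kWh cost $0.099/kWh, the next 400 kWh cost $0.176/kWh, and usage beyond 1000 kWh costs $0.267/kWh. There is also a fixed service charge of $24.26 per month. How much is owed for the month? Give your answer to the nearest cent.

$109.53

Usage = 24.9 kWh/day × 30 days = 747 kWh
First 600 kWh × $0.099 = $59.40
Next 147 kWh × $0.176 = $25.87
Remaining tier: 0 kWh (not reached)
Energy charge = $85.27; + service $24.26 = $109.53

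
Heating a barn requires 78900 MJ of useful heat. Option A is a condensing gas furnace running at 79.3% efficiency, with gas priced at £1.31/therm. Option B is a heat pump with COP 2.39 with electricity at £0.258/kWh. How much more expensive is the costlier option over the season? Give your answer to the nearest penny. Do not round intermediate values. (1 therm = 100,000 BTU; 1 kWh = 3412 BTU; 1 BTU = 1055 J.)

Heat load = 78900 MJ = 78,900,000,000 J / 1055 = 74,786,730 BTU
Gas: input = 74,786,730 / 0.793 = 94,308,613 BTU = 943.1 therm → 943.1 × £1.31 = £1,235.44
Heat pump: 74,786,730 BTU / 3412 = 21,920 kWh heat; / 2.39 = 9,171 kWh in → × £0.258 = £2,366.12
Difference = |£1,235.44 − £2,366.12| = £1,130.68

£1130.68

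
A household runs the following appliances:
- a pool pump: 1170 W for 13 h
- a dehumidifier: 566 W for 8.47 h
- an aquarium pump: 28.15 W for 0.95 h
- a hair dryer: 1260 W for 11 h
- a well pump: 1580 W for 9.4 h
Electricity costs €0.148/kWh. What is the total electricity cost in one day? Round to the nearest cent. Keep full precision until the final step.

pool pump: 1170 W × 13 h = 15,210 Wh = 15.21 kWh
dehumidifier: 566 W × 8.47 h = 4,794 Wh = 4.794 kWh
aquarium pump: 28.15 W × 0.95 h = 27 Wh = 0.02674 kWh
hair dryer: 1260 W × 11 h = 13,860 Wh = 13.86 kWh
well pump: 1580 W × 9.4 h = 14,852 Wh = 14.85 kWh
Total energy = 15.21 + 4.794 + 0.02674 + 13.86 + 14.85 = 48.74 kWh
Cost = 48.74 kWh × €0.148 = €7.21

€7.21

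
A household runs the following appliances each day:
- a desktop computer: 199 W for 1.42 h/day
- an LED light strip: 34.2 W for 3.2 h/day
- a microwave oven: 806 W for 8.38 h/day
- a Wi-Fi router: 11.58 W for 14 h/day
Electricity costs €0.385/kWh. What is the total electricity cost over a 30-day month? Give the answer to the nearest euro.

desktop computer: 199 W × 1.42 h × 30 d = 8,477 Wh = 8.477 kWh
LED light strip: 34.2 W × 3.2 h × 30 d = 3,283 Wh = 3.283 kWh
microwave oven: 806 W × 8.38 h × 30 d = 202,628 Wh = 202.6 kWh
Wi-Fi router: 11.58 W × 14 h × 30 d = 4,864 Wh = 4.864 kWh
Total energy = 8.477 + 3.283 + 202.6 + 4.864 = 219.3 kWh
Cost = 219.3 kWh × €0.385 = €84.41 ≈ €84

€84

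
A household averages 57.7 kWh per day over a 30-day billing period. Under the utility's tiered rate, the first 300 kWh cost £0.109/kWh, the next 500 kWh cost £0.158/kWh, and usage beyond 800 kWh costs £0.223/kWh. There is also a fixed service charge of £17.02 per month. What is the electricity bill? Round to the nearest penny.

Usage = 57.7 kWh/day × 30 days = 1731 kWh
First 300 kWh × £0.109 = £32.70
Next 500 kWh × £0.158 = £79.00
Remaining 931 kWh × £0.223 = £207.61
Energy charge = £319.31; + service £17.02 = £336.33

£336.33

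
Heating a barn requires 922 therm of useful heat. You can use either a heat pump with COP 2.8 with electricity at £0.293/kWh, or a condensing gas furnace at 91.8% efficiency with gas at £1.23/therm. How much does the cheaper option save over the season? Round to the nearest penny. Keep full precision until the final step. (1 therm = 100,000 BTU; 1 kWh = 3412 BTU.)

£1592.33

Heat load = 922 therm × 100,000 = 92,200,000 BTU
Gas: input = 92,200,000 / 0.918 = 100,435,730 BTU = 1,004 therm → 1,004 × £1.23 = £1,235.36
Heat pump: 92,200,000 BTU / 3412 = 27,020 kWh heat; / 2.8 = 9,651 kWh in → × £0.293 = £2,827.69
Difference = |£1,235.36 − £2,827.69| = £1,592.33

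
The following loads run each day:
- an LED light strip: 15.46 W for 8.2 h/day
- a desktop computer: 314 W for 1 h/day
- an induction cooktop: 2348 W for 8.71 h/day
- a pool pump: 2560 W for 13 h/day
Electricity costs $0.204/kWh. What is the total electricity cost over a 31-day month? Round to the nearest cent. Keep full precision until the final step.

$342.58

LED light strip: 15.46 W × 8.2 h × 31 d = 3,930 Wh = 3.93 kWh
desktop computer: 314 W × 1 h × 31 d = 9,734 Wh = 9.734 kWh
induction cooktop: 2348 W × 8.71 h × 31 d = 633,983 Wh = 634 kWh
pool pump: 2560 W × 13 h × 31 d = 1,031,680 Wh = 1,032 kWh
Total energy = 3.93 + 9.734 + 634 + 1,032 = 1,679 kWh
Cost = 1,679 kWh × $0.204 = $342.58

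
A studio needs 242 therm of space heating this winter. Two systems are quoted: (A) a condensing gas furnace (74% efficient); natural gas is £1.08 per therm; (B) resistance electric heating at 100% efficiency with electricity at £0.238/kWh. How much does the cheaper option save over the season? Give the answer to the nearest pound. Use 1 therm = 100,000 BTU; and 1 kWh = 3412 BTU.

£1335

Heat load = 242 therm × 100,000 = 24,200,000 BTU
Gas: input = 24,200,000 / 0.74 = 32,702,703 BTU = 327 therm → 327 × £1.08 = £353.19
Electric: 24,200,000 BTU / 3412 = 7,093 kWh → × £0.238 = £1,688.04
Difference = |£353.19 − £1,688.04| = £1,334.85 ≈ £1335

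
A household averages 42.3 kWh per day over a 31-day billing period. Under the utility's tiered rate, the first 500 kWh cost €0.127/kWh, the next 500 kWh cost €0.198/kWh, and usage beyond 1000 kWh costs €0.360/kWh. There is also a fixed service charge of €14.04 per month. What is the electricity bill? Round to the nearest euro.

Usage = 42.3 kWh/day × 31 days = 1311.3 kWh
First 500 kWh × €0.127 = €63.50
Next 500 kWh × €0.198 = €99.00
Remaining 311.3 kWh × €0.360 = €112.07
Energy charge = €274.57; + service €14.04 = €288.61 ≈ €289

€289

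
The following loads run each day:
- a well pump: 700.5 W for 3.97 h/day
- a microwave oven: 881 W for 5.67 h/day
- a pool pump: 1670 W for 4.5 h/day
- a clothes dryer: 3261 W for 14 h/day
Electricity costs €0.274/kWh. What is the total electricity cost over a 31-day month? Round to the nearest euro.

€518

well pump: 700.5 W × 3.97 h × 31 d = 86,211 Wh = 86.21 kWh
microwave oven: 881 W × 5.67 h × 31 d = 154,853 Wh = 154.9 kWh
pool pump: 1670 W × 4.5 h × 31 d = 232,965 Wh = 233 kWh
clothes dryer: 3261 W × 14 h × 31 d = 1,415,274 Wh = 1,415 kWh
Total energy = 86.21 + 154.9 + 233 + 1,415 = 1,889 kWh
Cost = 1,889 kWh × €0.274 = €517.67 ≈ €518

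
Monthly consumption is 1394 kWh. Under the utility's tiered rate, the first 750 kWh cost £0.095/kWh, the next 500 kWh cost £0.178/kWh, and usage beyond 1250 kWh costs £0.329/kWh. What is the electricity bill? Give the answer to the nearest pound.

First 750 kWh × £0.095 = £71.25
Next 500 kWh × £0.178 = £89.00
Remaining 144 kWh × £0.329 = £47.38
Total = £207.63 ≈ £208

£208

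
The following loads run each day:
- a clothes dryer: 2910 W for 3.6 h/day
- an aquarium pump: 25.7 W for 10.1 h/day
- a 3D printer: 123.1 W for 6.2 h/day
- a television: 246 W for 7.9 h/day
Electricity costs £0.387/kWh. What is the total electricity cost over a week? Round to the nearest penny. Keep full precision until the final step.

£36.41

clothes dryer: 2910 W × 3.6 h × 7 d = 73,332 Wh = 73.33 kWh
aquarium pump: 25.7 W × 10.1 h × 7 d = 1,817 Wh = 1.817 kWh
3D printer: 123.1 W × 6.2 h × 7 d = 5,343 Wh = 5.343 kWh
television: 246 W × 7.9 h × 7 d = 13,604 Wh = 13.6 kWh
Total energy = 73.33 + 1.817 + 5.343 + 13.6 = 94.1 kWh
Cost = 94.1 kWh × £0.387 = £36.41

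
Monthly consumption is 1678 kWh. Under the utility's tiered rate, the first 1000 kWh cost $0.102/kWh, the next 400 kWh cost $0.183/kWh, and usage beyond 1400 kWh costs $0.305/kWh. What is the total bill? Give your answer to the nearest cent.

First 1000 kWh × $0.102 = $102.00
Next 400 kWh × $0.183 = $73.20
Remaining 278 kWh × $0.305 = $84.79
Total = $259.99

$259.99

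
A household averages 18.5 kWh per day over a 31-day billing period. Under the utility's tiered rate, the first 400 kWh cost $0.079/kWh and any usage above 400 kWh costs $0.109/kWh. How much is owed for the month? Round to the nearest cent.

$50.51

Usage = 18.5 kWh/day × 31 days = 573.5 kWh
First 400 kWh × $0.079 = $31.60
Remaining 173.5 kWh × $0.109 = $18.91
Total = $50.51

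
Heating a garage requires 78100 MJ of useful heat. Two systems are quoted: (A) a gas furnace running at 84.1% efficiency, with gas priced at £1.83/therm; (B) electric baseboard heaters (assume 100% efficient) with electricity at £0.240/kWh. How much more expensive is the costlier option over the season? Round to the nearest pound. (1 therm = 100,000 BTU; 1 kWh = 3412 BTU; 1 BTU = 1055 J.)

£3596

Heat load = 78100 MJ = 78,100,000,000 J / 1055 = 74,028,436 BTU
Gas: input = 74,028,436 / 0.841 = 88,024,300 BTU = 880.2 therm → 880.2 × £1.83 = £1,610.84
Electric: 74,028,436 BTU / 3412 = 21,700 kWh → × £0.240 = £5,207.16
Difference = |£1,610.84 − £5,207.16| = £3,596.31 ≈ £3596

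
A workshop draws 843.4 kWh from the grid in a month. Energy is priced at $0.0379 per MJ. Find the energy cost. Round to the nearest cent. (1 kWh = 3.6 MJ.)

$115.07

843.4 kWh × (3.6 MJ/kWh) = 3,036 MJ
Cost = 3,036 MJ × $0.0379/MJ = $115.07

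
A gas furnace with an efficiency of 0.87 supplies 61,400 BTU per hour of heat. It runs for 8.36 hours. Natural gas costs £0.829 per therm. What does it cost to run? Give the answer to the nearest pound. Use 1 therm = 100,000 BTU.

£5

Heat delivered = 61,400 BTU/h × 8.36 h = 513,304 BTU
Gas input = 513,304 / 0.87 = 590,005 BTU
= 590,005 / 100,000 = 5.9 therm
Cost = 5.9 × £0.829/therm = £4.89 ≈ £5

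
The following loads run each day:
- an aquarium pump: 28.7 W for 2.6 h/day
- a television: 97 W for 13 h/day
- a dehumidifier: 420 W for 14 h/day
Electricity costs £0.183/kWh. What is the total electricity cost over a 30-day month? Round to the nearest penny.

£39.61

aquarium pump: 28.7 W × 2.6 h × 30 d = 2,239 Wh = 2.239 kWh
television: 97 W × 13 h × 30 d = 37,830 Wh = 37.83 kWh
dehumidifier: 420 W × 14 h × 30 d = 176,400 Wh = 176.4 kWh
Total energy = 2.239 + 37.83 + 176.4 = 216.5 kWh
Cost = 216.5 kWh × £0.183 = £39.61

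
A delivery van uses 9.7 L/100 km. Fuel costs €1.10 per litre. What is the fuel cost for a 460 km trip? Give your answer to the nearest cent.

Fuel = 9.7 L/100 km × 460 km / 100 = 44.62 L
Cost = 44.62 L × €1.10/L = €49.08

€49.08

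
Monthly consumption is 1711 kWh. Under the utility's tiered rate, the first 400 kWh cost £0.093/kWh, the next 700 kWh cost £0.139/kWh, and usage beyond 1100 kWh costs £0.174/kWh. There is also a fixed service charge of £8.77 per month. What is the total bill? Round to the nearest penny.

First 400 kWh × £0.093 = £37.20
Next 700 kWh × £0.139 = £97.30
Remaining 611 kWh × £0.174 = £106.31
Energy charge = £240.81; + service £8.77 = £249.58

£249.58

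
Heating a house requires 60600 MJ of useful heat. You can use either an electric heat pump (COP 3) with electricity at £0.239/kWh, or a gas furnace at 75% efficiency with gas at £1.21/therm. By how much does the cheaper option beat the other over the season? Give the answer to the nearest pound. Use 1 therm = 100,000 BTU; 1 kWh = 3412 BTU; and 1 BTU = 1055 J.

£414

Heat load = 60600 MJ = 60,600,000,000 J / 1055 = 57,440,758 BTU
Gas: input = 57,440,758 / 0.75 = 76,587,678 BTU = 765.9 therm → 765.9 × £1.21 = £926.71
Heat pump: 57,440,758 BTU / 3412 = 16,830 kWh heat; / 3 = 5,612 kWh in → × £0.239 = £1,341.18
Difference = |£926.71 − £1,341.18| = £414.47 ≈ £414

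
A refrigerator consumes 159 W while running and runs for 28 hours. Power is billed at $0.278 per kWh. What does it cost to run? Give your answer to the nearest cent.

$1.24

Energy = 159 W × 28 h = 4,452 Wh = 4.452 kWh
Cost = 4.452 kWh × $0.278/kWh = $1.24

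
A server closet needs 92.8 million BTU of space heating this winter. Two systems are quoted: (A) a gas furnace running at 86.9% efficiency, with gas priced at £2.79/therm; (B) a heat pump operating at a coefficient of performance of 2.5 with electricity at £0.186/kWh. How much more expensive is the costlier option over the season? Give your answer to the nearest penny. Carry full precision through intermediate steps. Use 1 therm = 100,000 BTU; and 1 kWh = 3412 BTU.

Heat load = 92.8 × 10⁶ BTU = 92,800,000 BTU
Gas: input = 92,800,000 / 0.869 = 106,789,413 BTU = 1,068 therm → 1,068 × £2.79 = £2,979.42
Heat pump: 92,800,000 BTU / 3412 = 27,200 kWh heat; / 2.5 = 10,880 kWh in → × £0.186 = £2,023.54
Difference = |£2,979.42 − £2,023.54| = £955.88

£955.88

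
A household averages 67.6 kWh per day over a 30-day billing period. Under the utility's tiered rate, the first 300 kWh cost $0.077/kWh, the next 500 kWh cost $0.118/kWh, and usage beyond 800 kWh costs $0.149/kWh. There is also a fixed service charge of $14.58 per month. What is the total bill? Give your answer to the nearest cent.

Usage = 67.6 kWh/day × 30 days = 2028 kWh
First 300 kWh × $0.077 = $23.10
Next 500 kWh × $0.118 = $59.00
Remaining 1228 kWh × $0.149 = $182.97
Energy charge = $265.07; + service $14.58 = $279.65

$279.65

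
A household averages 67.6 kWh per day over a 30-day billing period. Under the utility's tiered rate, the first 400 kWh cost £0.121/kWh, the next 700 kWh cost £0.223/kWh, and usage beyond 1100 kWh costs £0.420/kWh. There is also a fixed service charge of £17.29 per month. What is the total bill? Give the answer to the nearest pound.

Usage = 67.6 kWh/day × 30 days = 2028 kWh
First 400 kWh × £0.121 = £48.40
Next 700 kWh × £0.223 = £156.10
Remaining 928 kWh × £0.420 = £389.76
Energy charge = £594.26; + service £17.29 = £611.55 ≈ £612

£612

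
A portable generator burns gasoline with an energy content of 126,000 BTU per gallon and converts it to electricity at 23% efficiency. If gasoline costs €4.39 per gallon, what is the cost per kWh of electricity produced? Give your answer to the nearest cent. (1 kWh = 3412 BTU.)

€0.52

Electrical output per gallon = 126,000 BTU × 0.23 / 3412 BTU/kWh = 8.494 kWh
Cost per kWh = €4.39 / 8.494 kWh = €0.517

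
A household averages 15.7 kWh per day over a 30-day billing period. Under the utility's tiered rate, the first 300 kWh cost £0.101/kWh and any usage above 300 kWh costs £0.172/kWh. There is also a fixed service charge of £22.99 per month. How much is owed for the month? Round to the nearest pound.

Usage = 15.7 kWh/day × 30 days = 471 kWh
First 300 kWh × £0.101 = £30.30
Remaining 171 kWh × £0.172 = £29.41
Energy charge = £59.71; + service £22.99 = £82.70 ≈ £83

£83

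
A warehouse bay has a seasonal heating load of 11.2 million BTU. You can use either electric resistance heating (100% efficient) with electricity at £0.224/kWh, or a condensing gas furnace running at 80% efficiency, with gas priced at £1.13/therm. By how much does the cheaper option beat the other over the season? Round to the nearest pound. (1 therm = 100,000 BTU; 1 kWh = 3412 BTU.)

£577

Heat load = 11.2 × 10⁶ BTU = 11,200,000 BTU
Gas: input = 11,200,000 / 0.80 = 14,000,000 BTU = 140 therm → 140 × £1.13 = £158.20
Electric: 11,200,000 BTU / 3412 = 3,283 kWh → × £0.224 = £735.29
Difference = |£158.20 − £735.29| = £577.09 ≈ £577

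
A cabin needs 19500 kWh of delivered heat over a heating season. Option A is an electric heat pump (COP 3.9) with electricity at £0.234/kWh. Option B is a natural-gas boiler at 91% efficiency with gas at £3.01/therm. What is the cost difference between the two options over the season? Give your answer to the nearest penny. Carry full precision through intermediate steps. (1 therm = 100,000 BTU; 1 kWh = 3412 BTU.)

£1030.74

Heat load = 19500 kWh × 3412 = 66,534,000 BTU
Gas: input = 66,534,000 / 0.91 = 73,114,286 BTU = 731.1 therm → 731.1 × £3.01 = £2,200.74
Heat pump: 66,534,000 BTU / 3412 = 19,500 kWh heat; / 3.9 = 5,000 kWh in → × £0.234 = £1,170.00
Difference = |£2,200.74 − £1,170.00| = £1,030.74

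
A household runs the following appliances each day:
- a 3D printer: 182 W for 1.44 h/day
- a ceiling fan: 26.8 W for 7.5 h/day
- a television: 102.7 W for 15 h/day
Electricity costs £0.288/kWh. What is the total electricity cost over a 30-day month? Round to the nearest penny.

3D printer: 182 W × 1.44 h × 30 d = 7,862 Wh = 7.862 kWh
ceiling fan: 26.8 W × 7.5 h × 30 d = 6,030 Wh = 6.03 kWh
television: 102.7 W × 15 h × 30 d = 46,215 Wh = 46.22 kWh
Total energy = 7.862 + 6.03 + 46.22 = 60.11 kWh
Cost = 60.11 kWh × £0.288 = £17.31

£17.31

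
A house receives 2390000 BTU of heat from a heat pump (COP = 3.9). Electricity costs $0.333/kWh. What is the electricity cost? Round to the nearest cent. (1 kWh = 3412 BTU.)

Heat delivered = 2,390,000 BTU / 3412 = 700.5 kWh
Electrical input = 700.5 kWh / 3.9 = 179.6 kWh
Cost = 179.6 × $0.333/kWh = $59.81

$59.81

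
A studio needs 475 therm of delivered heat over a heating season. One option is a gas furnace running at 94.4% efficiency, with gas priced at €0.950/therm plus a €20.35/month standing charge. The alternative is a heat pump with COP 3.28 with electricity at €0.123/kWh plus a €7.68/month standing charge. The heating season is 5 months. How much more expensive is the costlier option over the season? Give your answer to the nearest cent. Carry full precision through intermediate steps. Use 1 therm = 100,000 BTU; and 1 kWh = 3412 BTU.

Heat load = 475 therm × 100,000 = 47,500,000 BTU
Gas: input = 47,500,000 / 0.944 = 50,317,797 BTU = 503.2 therm → 503.2 × €0.950 = €478.02; + 5 × €20.35 standing = €579.77
Heat pump: 47,500,000 BTU / 3412 = 13,920 kWh heat; / 3.28 = 4,244 kWh in → × €0.123 = €522.05; + 5 × €7.68 standing = €560.45
Difference = |€579.77 − €560.45| = €19.31

€19.31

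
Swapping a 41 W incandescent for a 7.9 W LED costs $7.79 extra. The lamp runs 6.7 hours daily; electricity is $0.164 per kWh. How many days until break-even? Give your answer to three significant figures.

Power saved = 41 − 7.9 = 33.1 W
Daily energy saved = 33.1 W × 6.7 h = 221.8 Wh = 0.22177 kWh
Daily savings = 0.22177 × $0.164 = $0.0364
Payback = $7.79 / $0.0364 per day = 214.2 days

214 days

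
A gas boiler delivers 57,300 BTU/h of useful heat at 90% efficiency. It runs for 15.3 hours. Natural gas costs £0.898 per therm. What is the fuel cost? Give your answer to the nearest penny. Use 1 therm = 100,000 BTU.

£8.75

Heat delivered = 57,300 BTU/h × 15.3 h = 876,690 BTU
Gas input = 876,690 / 0.90 = 974,100 BTU
= 974,100 / 100,000 = 9.741 therm
Cost = 9.741 × £0.898/therm = £8.75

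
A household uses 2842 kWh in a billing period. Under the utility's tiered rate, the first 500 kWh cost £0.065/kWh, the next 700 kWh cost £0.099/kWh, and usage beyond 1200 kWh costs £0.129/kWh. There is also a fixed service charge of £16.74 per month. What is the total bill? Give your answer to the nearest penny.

First 500 kWh × £0.065 = £32.50
Next 700 kWh × £0.099 = £69.30
Remaining 1642 kWh × £0.129 = £211.82
Energy charge = £313.62; + service £16.74 = £330.36

£330.36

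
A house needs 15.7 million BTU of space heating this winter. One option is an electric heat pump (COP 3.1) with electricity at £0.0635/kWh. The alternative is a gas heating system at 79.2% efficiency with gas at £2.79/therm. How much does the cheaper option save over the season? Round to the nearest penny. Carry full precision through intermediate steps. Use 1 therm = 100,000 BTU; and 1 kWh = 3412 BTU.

£458.81

Heat load = 15.7 × 10⁶ BTU = 15,700,000 BTU
Gas: input = 15,700,000 / 0.792 = 19,823,232 BTU = 198.2 therm → 198.2 × £2.79 = £553.07
Heat pump: 15,700,000 BTU / 3412 = 4,601 kWh heat; / 3.1 = 1,484 kWh in → × £0.0635 = £94.25
Difference = |£553.07 − £94.25| = £458.81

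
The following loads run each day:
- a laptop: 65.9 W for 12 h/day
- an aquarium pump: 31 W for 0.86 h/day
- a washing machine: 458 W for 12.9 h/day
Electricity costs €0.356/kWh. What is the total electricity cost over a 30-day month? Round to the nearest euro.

€72

laptop: 65.9 W × 12 h × 30 d = 23,724 Wh = 23.72 kWh
aquarium pump: 31 W × 0.86 h × 30 d = 800 Wh = 0.7998 kWh
washing machine: 458 W × 12.9 h × 30 d = 177,246 Wh = 177.2 kWh
Total energy = 23.72 + 0.7998 + 177.2 = 201.8 kWh
Cost = 201.8 kWh × €0.356 = €71.83 ≈ €72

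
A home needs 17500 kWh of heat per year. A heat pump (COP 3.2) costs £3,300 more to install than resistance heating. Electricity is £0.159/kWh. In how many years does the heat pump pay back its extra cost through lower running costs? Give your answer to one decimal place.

1.7 years

Resistance: 17500 kWh × £0.159 = £2,782.50/yr
Heat pump: 17500 / 3.2 = 5469 kWh in → × £0.159 = £869.53/yr
Annual savings = £1,912.97
Payback = £3,300 / £1,912.97 = 1.73 years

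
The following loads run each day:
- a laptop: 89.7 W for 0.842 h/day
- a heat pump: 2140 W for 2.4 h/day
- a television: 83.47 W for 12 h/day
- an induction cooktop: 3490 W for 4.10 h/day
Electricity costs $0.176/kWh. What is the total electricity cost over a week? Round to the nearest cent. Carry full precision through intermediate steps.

$25.28

laptop: 89.7 W × 0.842 h × 7 d = 529 Wh = 0.5287 kWh
heat pump: 2140 W × 2.4 h × 7 d = 35,952 Wh = 35.95 kWh
television: 83.47 W × 12 h × 7 d = 7,011 Wh = 7.011 kWh
induction cooktop: 3490 W × 4.10 h × 7 d = 100,163 Wh = 100.2 kWh
Total energy = 0.5287 + 35.95 + 7.011 + 100.2 = 143.7 kWh
Cost = 143.7 kWh × $0.176 = $25.28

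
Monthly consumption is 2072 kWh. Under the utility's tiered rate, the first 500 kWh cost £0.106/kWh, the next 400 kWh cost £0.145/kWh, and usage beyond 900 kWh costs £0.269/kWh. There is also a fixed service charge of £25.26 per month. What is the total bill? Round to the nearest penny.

First 500 kWh × £0.106 = £53.00
Next 400 kWh × £0.145 = £58.00
Remaining 1172 kWh × £0.269 = £315.27
Energy charge = £426.27; + service £25.26 = £451.53

£451.53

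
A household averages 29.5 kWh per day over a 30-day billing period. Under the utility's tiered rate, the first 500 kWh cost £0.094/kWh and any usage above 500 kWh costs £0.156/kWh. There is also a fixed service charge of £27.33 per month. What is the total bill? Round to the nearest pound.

Usage = 29.5 kWh/day × 30 days = 885 kWh
First 500 kWh × £0.094 = £47.00
Remaining 385 kWh × £0.156 = £60.06
Energy charge = £107.06; + service £27.33 = £134.39 ≈ £134

£134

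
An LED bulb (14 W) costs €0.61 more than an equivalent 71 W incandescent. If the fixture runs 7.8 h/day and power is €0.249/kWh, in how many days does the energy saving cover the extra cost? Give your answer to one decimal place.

Power saved = 71 − 14 = 57 W
Daily energy saved = 57 W × 7.8 h = 444.6 Wh = 0.4446 kWh
Daily savings = 0.4446 × €0.249 = €0.1107
Payback = €0.61 / €0.1107 per day = 5.51 days

5.5 days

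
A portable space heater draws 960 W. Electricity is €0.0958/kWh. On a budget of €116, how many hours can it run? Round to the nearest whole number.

Energy budget = €116 / €0.0958 per kWh = 1,211 kWh = 1,210,856 Wh
Runtime = 1,210,856 Wh / 960 W = 1,261 h

1261 h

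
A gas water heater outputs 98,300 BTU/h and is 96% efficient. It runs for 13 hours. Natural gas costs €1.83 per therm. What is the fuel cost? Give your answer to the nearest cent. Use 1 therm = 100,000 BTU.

€24.36

Heat delivered = 98,300 BTU/h × 13 h = 1,277,900 BTU
Gas input = 1,277,900 / 0.960 = 1,331,146 BTU
= 1,331,146 / 100,000 = 13.31 therm
Cost = 13.31 × €1.83/therm = €24.36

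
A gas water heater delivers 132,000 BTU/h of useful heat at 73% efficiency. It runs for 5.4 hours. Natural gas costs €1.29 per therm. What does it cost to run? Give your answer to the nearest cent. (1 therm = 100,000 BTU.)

Heat delivered = 132,000 BTU/h × 5.4 h = 712,800 BTU
Gas input = 712,800 / 0.73 = 976,438 BTU
= 976,438 / 100,000 = 9.764 therm
Cost = 9.764 × €1.29/therm = €12.60

€12.60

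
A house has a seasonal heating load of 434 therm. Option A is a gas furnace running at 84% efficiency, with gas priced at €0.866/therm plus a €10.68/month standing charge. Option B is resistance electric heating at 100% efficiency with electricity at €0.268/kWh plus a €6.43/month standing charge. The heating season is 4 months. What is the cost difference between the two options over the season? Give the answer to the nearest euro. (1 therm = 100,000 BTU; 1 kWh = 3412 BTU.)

€2944

Heat load = 434 therm × 100,000 = 43,400,000 BTU
Gas: input = 43,400,000 / 0.84 = 51,666,667 BTU = 516.7 therm → 516.7 × €0.866 = €447.43; + 4 × €10.68 standing = €490.15
Electric: 43,400,000 BTU / 3412 = 12,720 kWh → × €0.268 = €3,408.91; + 4 × €6.43 standing = €3,434.63
Difference = |€490.15 − €3,434.63| = €2,944.48 ≈ €2944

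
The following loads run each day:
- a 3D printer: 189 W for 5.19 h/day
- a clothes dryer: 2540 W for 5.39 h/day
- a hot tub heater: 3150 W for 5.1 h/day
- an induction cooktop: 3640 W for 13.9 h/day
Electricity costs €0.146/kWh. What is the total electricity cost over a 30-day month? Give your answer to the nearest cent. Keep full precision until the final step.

€356.24

3D printer: 189 W × 5.19 h × 30 d = 29,427 Wh = 29.43 kWh
clothes dryer: 2540 W × 5.39 h × 30 d = 410,718 Wh = 410.7 kWh
hot tub heater: 3150 W × 5.1 h × 30 d = 481,950 Wh = 481.9 kWh
induction cooktop: 3640 W × 13.9 h × 30 d = 1,517,880 Wh = 1,518 kWh
Total energy = 29.43 + 410.7 + 481.9 + 1,518 = 2,440 kWh
Cost = 2,440 kWh × €0.146 = €356.24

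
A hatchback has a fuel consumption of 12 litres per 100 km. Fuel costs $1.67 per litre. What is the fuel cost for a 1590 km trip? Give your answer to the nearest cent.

$318.64

Fuel = 12 L/100 km × 1590 km / 100 = 190.8 L
Cost = 190.8 L × $1.67/L = $318.64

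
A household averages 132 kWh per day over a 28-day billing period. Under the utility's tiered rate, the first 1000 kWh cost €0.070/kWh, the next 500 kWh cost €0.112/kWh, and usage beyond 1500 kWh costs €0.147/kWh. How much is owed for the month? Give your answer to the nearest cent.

Usage = 132 kWh/day × 28 days = 3696 kWh
First 1000 kWh × €0.070 = €70.00
Next 500 kWh × €0.112 = €56.00
Remaining 2196 kWh × €0.147 = €322.81
Total = €448.81

€448.81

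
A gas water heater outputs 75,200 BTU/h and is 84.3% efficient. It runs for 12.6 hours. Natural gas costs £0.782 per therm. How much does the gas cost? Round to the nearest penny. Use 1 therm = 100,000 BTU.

Heat delivered = 75,200 BTU/h × 12.6 h = 947,520 BTU
Gas input = 947,520 / 0.843 = 1,123,986 BTU
= 1,123,986 / 100,000 = 11.24 therm
Cost = 11.24 × £0.782/therm = £8.79

£8.79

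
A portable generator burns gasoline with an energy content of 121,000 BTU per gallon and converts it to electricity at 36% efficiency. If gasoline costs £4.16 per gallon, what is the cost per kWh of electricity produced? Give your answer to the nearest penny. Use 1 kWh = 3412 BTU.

£0.33

Electrical output per gallon = 121,000 BTU × 0.36 / 3412 BTU/kWh = 12.77 kWh
Cost per kWh = £4.16 / 12.77 kWh = £0.326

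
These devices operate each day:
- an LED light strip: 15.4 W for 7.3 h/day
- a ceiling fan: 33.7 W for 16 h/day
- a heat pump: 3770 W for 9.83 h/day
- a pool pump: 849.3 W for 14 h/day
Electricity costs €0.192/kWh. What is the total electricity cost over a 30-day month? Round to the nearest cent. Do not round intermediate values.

LED light strip: 15.4 W × 7.3 h × 30 d = 3,373 Wh = 3.373 kWh
ceiling fan: 33.7 W × 16 h × 30 d = 16,176 Wh = 16.18 kWh
heat pump: 3770 W × 9.83 h × 30 d = 1,111,773 Wh = 1,112 kWh
pool pump: 849.3 W × 14 h × 30 d = 356,706 Wh = 356.7 kWh
Total energy = 3.373 + 16.18 + 1,112 + 356.7 = 1,488 kWh
Cost = 1,488 kWh × €0.192 = €285.70

€285.70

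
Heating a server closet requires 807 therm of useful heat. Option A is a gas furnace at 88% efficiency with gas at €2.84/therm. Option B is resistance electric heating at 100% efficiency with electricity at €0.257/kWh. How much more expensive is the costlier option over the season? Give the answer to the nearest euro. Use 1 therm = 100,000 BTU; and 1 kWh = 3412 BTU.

€3474

Heat load = 807 therm × 100,000 = 80,700,000 BTU
Gas: input = 80,700,000 / 0.88 = 91,704,545 BTU = 917 therm → 917 × €2.84 = €2,604.41
Electric: 80,700,000 BTU / 3412 = 23,650 kWh → × €0.257 = €6,078.52
Difference = |€2,604.41 − €6,078.52| = €3,474.11 ≈ €3474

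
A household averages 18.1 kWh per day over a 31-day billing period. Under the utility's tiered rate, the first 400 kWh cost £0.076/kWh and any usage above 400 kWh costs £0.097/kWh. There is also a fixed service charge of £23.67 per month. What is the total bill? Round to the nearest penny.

Usage = 18.1 kWh/day × 31 days = 561.1 kWh
First 400 kWh × £0.076 = £30.40
Remaining 161.1 kWh × £0.097 = £15.63
Energy charge = £46.03; + service £23.67 = £69.70

£69.70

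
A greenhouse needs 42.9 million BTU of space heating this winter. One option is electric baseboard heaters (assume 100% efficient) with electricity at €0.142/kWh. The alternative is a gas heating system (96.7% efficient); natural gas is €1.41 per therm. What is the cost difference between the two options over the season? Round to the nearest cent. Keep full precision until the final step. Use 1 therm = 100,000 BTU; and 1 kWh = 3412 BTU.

Heat load = 42.9 × 10⁶ BTU = 42,900,000 BTU
Gas: input = 42,900,000 / 0.967 = 44,364,012 BTU = 443.6 therm → 443.6 × €1.41 = €625.53
Electric: 42,900,000 BTU / 3412 = 12,570 kWh → × €0.142 = €1,785.40
Difference = |€625.53 − €1,785.40| = €1,159.87

€1159.87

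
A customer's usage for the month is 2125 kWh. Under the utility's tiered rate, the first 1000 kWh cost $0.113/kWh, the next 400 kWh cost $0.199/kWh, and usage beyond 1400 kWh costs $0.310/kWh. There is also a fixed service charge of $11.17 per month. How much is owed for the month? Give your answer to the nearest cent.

$428.52

First 1000 kWh × $0.113 = $113.00
Next 400 kWh × $0.199 = $79.60
Remaining 725 kWh × $0.310 = $224.75
Energy charge = $417.35; + service $11.17 = $428.52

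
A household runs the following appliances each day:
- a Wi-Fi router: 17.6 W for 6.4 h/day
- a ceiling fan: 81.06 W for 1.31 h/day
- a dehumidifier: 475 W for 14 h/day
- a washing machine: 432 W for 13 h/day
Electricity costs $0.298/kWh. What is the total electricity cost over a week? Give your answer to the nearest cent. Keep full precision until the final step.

$26.04

Wi-Fi router: 17.6 W × 6.4 h × 7 d = 788 Wh = 0.7885 kWh
ceiling fan: 81.06 W × 1.31 h × 7 d = 743 Wh = 0.7433 kWh
dehumidifier: 475 W × 14 h × 7 d = 46,550 Wh = 46.55 kWh
washing machine: 432 W × 13 h × 7 d = 39,312 Wh = 39.31 kWh
Total energy = 0.7885 + 0.7433 + 46.55 + 39.31 = 87.39 kWh
Cost = 87.39 kWh × $0.298 = $26.04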